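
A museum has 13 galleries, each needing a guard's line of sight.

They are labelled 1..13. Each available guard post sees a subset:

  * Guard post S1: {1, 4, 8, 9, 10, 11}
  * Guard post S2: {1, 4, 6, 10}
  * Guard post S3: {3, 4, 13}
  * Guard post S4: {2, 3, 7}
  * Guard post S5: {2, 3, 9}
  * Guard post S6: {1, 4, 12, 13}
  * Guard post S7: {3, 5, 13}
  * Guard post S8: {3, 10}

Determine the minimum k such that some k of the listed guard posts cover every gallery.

5

Take {S1, S2, S4, S6, S7}. Their union is {1, 2, 3, 4, 5, 6, 7, 8, 9, 10, 11, 12, 13}, which is all 13 galleries.
No 4 of the 8 guard posts cover everything (all 70 combinations miss at least one gallery), so 5 is optimal.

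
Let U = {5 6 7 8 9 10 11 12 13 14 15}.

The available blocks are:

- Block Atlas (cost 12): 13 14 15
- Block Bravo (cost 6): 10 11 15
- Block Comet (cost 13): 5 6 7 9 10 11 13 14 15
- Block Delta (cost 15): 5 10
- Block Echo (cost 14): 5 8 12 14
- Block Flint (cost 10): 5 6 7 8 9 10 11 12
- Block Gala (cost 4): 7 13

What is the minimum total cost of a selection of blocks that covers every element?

22

Atlas, Flint together cover every element (Atlas ∪ Flint = {5, 6, 7, 8, 9, 10, 11, 12, 13, 14, 15}); total cost 12 + 10 = 22.
No covering selection has total cost below 22.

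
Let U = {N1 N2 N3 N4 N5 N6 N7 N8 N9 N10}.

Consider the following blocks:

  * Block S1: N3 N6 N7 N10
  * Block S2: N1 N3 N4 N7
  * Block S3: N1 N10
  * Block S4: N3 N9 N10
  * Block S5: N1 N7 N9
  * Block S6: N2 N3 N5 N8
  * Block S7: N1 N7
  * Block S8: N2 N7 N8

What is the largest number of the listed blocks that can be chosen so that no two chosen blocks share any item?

2

S5, S6 are pairwise disjoint (S5={N1,N7,N9}; S6={N2,N3,N5,N8}).
Every remaining block overlaps one of these, and no 3 of the listed blocks are pairwise disjoint, so 2 is the maximum.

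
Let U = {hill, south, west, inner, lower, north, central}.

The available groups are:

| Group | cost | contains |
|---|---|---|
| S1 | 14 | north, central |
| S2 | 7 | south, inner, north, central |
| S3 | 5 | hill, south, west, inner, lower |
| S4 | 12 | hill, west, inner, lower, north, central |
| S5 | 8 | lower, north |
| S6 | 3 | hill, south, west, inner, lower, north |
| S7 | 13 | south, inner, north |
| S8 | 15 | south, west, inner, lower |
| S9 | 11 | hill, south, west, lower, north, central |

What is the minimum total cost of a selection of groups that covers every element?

S2, S6 together cover every element (S2 ∪ S6 = {hill, south, west, inner, lower, north, central}); total cost 7 + 3 = 10.
No covering selection has total cost below 10.

10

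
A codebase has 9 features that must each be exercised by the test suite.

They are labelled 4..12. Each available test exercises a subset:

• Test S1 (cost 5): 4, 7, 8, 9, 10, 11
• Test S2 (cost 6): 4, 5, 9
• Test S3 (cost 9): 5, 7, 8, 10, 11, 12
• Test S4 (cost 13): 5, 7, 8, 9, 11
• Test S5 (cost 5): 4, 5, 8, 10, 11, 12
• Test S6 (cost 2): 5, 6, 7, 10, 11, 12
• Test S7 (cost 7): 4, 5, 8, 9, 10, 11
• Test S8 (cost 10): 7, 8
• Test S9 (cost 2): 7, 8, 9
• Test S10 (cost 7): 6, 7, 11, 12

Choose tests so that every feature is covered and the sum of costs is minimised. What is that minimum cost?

7

S1, S6 together cover every feature (S1 ∪ S6 = {4, 5, 6, 7, 8, 9, 10, 11, 12}); total cost 5 + 2 = 7.
The greedy pick S6, S9, S1 costs 9; no covering selection beats 7.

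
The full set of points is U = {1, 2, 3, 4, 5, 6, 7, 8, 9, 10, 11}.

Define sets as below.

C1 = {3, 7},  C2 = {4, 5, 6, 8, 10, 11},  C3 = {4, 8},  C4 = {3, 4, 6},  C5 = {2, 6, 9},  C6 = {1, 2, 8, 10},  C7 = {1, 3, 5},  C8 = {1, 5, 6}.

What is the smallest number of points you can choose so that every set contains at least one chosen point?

3

The 3 points {3, 6, 8} hit every set.
The sets C1, C3, C8 are pairwise disjoint, so any hitting set needs a separate point for each — at least 3. Hence 3 is optimal.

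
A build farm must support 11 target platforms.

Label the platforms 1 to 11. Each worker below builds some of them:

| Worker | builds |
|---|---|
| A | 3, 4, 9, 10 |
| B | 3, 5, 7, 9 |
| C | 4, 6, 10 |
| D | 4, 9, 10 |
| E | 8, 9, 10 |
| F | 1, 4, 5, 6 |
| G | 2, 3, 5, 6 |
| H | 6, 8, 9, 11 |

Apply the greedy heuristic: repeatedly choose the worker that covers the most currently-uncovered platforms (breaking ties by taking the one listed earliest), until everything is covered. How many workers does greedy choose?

Greedy: pick A (covers 4 new) → pick F (covers 3 new) → pick H (covers 2 new) → pick B (covers 1 new) → pick G (covers 1 new). Total picks: 5.

5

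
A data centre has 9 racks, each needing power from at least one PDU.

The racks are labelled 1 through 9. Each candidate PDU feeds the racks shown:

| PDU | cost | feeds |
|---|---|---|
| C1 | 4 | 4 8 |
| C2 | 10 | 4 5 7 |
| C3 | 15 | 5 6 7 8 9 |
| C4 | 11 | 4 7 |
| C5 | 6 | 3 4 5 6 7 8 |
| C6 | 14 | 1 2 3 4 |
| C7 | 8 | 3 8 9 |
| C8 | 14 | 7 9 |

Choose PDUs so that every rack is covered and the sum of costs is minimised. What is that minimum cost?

28

C5, C6, C7 together cover every rack (C5 ∪ C6 ∪ C7 = {1, 2, 3, 4, 5, 6, 7, 8, 9}); total cost 6 + 14 + 8 = 28.
No covering selection has total cost below 28.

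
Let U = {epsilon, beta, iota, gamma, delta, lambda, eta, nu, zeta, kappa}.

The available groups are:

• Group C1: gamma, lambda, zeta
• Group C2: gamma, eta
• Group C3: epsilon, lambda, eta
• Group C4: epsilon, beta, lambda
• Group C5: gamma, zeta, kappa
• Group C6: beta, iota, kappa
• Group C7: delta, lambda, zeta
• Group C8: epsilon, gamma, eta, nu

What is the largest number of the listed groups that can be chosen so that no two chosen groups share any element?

3

C6, C7, C8 are pairwise disjoint (C6={beta,iota,kappa}; C7={delta,lambda,zeta}; C8={epsilon,gamma,eta,nu}).
Every remaining group overlaps one of these, and no 4 of the listed groups are pairwise disjoint, so 3 is the maximum.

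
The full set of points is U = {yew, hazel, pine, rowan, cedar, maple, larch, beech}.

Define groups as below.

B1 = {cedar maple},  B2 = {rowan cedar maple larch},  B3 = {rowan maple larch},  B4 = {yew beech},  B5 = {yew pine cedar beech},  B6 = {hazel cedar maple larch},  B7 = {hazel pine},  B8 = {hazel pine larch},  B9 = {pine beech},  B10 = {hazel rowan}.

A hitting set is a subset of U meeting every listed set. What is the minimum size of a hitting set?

3

Take H = {hazel, maple, beech}. Each listed group contains at least one of these, so H is a hitting set of size 3.
The groups B2, B4, B7 are pairwise disjoint, so any hitting set needs a separate point for each — at least 3. Hence 3 is optimal.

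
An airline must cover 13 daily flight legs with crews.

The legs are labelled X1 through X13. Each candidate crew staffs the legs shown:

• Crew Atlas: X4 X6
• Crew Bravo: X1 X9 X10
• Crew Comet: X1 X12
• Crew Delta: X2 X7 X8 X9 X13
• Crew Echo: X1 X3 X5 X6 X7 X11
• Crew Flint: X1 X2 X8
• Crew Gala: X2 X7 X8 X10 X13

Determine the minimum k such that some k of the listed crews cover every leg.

Take {Atlas, Bravo, Comet, Echo, Gala}. Their union is {X1, X2, X3, X4, X5, X6, X7, X8, X9, X10, X11, X12, X13}, which is all 13 legs.
No 4 of the 7 crews cover everything (all 35 combinations miss at least one leg), so 5 is optimal.

5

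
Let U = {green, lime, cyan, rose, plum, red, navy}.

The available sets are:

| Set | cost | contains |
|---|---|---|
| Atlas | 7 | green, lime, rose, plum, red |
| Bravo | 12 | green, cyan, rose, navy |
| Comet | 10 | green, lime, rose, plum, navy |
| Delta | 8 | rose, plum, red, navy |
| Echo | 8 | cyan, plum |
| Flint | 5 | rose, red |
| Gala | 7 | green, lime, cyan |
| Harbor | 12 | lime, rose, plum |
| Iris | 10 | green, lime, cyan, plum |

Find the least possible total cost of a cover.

15

Delta, Gala together cover every item (Delta ∪ Gala = {green, lime, cyan, rose, plum, red, navy}); total cost 8 + 7 = 15.
The greedy pick Atlas, Bravo costs 19; no covering selection beats 15.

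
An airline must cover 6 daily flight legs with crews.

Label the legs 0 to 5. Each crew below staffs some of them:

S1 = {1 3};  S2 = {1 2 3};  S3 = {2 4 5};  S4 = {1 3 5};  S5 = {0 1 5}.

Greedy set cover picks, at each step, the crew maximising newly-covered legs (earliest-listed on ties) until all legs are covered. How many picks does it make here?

Greedy: pick S2 (covers 3 new) → pick S3 (covers 2 new) → pick S5 (covers 1 new). Total picks: 3.

3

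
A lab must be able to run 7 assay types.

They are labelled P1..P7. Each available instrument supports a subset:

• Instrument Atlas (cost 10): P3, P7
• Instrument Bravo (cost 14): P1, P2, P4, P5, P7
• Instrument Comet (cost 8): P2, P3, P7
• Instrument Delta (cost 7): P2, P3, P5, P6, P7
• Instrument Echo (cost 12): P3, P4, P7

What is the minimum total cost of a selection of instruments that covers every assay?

21

Bravo, Delta together cover every assay (Bravo ∪ Delta = {P1, P2, P3, P4, P5, P6, P7}); total cost 14 + 7 = 21.
No covering selection has total cost below 21.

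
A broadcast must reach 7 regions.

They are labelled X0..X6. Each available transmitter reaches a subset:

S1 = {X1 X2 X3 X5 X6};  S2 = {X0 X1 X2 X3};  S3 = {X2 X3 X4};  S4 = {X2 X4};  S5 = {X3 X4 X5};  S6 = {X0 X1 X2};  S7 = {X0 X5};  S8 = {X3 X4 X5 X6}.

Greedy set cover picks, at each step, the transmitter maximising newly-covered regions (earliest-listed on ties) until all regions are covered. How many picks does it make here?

Greedy: pick S1 (covers 5 new) → pick S2 (covers 1 new) → pick S3 (covers 1 new). Total picks: 3.
(The true minimum cover uses only 2 transmitters, so greedy is not optimal here.)

3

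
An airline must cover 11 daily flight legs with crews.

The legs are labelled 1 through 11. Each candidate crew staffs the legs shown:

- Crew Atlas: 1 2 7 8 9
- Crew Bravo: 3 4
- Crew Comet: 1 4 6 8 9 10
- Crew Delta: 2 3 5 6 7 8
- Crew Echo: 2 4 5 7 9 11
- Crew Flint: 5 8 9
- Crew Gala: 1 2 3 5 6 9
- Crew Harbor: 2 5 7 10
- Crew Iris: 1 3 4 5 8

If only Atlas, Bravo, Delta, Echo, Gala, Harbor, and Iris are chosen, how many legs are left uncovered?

0

Union of Atlas, Bravo, Delta, Echo, Gala, Harbor, Iris = {1, 2, 3, 4, 5, 6, 7, 8, 9, 10, 11} — that's every leg, so 0 are uncovered.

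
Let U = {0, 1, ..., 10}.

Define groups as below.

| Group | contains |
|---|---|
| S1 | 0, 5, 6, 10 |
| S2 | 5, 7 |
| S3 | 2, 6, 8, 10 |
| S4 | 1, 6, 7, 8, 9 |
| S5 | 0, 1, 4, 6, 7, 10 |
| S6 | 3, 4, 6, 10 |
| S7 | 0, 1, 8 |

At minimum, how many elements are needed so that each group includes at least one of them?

3

The 3 elements {0, 5, 6} hit every group.
The groups S2, S6, S7 are pairwise disjoint, so any hitting set needs a separate element for each — at least 3. Hence 3 is optimal.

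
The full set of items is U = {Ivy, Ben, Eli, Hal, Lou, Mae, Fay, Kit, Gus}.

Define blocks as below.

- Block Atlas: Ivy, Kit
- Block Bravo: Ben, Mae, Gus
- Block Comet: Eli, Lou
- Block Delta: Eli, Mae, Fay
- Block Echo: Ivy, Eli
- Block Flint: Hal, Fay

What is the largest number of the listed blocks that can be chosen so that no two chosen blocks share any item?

Atlas, Bravo, Comet, Flint are pairwise disjoint (Atlas={Ivy,Kit}; Bravo={Ben,Mae,Gus}; Comet={Eli,Lou}; Flint={Hal,Fay}).
Every remaining block overlaps one of these, and no 5 of the listed blocks are pairwise disjoint, so 4 is the maximum.

4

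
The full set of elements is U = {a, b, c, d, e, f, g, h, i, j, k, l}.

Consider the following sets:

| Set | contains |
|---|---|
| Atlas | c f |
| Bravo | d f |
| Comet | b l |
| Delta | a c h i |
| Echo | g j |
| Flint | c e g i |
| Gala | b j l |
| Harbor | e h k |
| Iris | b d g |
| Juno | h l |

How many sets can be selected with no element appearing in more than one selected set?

Bravo, Comet, Echo, Harbor are pairwise disjoint (Bravo={d,f}; Comet={b,l}; Echo={g,j}; Harbor={e,h,k}).
Every remaining set overlaps one of these, and no 5 of the listed sets are pairwise disjoint, so 4 is the maximum.

4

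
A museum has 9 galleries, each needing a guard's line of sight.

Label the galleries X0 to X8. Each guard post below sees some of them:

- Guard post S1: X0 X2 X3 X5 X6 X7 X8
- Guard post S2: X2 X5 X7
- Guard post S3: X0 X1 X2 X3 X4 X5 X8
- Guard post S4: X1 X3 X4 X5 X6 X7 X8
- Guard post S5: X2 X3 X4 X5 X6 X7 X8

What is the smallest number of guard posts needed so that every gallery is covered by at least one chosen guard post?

2

S1 and S4 together: S1 ∪ S4 = {X0, X1, X2, X3, X4, X5, X6, X7, X8} — every gallery is covered.
No single guard post has all 9 galleries (the largest, S1, has 7), so 2 is optimal.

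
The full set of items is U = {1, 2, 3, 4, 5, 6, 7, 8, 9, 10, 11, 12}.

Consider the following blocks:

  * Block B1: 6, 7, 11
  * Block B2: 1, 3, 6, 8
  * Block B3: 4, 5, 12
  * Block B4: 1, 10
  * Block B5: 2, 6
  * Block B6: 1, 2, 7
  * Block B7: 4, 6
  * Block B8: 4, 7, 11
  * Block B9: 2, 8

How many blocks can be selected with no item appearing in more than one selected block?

B1, B3, B4, B9 are pairwise disjoint (B1={6,7,11}; B3={4,5,12}; B4={1,10}; B9={2,8}).
Every remaining block overlaps one of these, and no 5 of the listed blocks are pairwise disjoint, so 4 is the maximum.

4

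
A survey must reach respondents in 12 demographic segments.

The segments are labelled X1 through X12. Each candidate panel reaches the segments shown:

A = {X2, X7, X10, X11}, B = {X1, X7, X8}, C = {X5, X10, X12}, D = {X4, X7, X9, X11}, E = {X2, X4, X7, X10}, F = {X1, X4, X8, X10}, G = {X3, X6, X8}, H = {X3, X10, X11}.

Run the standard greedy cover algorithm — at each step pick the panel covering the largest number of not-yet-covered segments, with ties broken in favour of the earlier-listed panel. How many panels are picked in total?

Greedy: pick A (covers 4 new) → pick F (covers 3 new) → pick C (covers 2 new) → pick G (covers 2 new) → pick D (covers 1 new). Total picks: 5.

5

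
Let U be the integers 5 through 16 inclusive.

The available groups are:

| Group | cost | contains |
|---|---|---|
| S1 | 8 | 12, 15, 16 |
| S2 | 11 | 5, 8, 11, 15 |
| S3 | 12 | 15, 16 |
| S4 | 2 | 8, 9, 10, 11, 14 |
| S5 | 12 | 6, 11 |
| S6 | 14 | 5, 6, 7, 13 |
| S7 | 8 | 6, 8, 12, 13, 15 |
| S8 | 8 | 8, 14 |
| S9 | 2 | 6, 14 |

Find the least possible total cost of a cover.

S1, S4, S6 together cover every element (S1 ∪ S4 ∪ S6 = {5, 6, 7, 8, 9, 10, 11, 12, 13, 14, 15, 16}); total cost 8 + 2 + 14 = 24.
The greedy pick S4, S7, S6, S1 costs 32; no covering selection beats 24.

24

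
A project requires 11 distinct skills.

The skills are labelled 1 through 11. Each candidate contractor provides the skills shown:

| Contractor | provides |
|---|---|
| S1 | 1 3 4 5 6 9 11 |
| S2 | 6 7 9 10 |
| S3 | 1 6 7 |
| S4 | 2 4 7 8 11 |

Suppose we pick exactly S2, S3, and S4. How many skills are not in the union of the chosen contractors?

Union of S2, S3, S4 = {1, 2, 4, 6, 7, 8, 9, 10, 11}.
Not covered: 3, 5 — 2 skills.

2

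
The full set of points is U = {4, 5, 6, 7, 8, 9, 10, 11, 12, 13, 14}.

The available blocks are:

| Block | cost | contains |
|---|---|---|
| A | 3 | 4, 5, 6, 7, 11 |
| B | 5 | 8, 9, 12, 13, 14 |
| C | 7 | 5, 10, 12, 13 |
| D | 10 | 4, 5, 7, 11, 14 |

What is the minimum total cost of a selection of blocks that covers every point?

15

A, B, C together cover every point (A ∪ B ∪ C = {4, 5, 6, 7, 8, 9, 10, 11, 12, 13, 14}); total cost 3 + 5 + 7 = 15.
No covering selection has total cost below 15.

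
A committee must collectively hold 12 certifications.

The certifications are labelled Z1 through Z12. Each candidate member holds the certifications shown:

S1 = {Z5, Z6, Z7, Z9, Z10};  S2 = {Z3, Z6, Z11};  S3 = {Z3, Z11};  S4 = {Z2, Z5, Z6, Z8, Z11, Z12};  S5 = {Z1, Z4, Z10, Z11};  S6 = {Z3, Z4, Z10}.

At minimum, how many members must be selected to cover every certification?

S1 and S2 and S4 and S5 together: S1 ∪ S2 ∪ S4 ∪ S5 = {Z1, Z2, Z3, Z4, Z5, Z6, Z7, Z8, Z9, Z10, Z11, Z12} — every certification is covered.
No 3 of the 6 members cover everything (all 20 combinations miss at least one certification), so 4 is optimal.

4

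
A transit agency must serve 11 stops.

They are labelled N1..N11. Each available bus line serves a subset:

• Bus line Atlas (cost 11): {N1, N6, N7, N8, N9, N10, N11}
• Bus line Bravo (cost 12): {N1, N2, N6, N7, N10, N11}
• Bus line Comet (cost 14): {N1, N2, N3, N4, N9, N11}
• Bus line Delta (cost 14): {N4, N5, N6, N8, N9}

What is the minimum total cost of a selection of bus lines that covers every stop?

Atlas, Comet, Delta together cover every stop (Atlas ∪ Comet ∪ Delta = {N1, N2, N3, N4, N5, N6, N7, N8, N9, N10, N11}); total cost 11 + 14 + 14 = 39.
No covering selection has total cost below 39.

39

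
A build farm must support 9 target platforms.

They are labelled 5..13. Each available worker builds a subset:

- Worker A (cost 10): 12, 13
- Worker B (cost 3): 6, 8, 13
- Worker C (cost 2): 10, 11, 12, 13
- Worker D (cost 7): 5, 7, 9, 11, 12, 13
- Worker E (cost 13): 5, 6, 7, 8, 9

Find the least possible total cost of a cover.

B, C, D together cover every platform (B ∪ C ∪ D = {5, 6, 7, 8, 9, 10, 11, 12, 13}); total cost 3 + 2 + 7 = 12.
No covering selection has total cost below 12.

12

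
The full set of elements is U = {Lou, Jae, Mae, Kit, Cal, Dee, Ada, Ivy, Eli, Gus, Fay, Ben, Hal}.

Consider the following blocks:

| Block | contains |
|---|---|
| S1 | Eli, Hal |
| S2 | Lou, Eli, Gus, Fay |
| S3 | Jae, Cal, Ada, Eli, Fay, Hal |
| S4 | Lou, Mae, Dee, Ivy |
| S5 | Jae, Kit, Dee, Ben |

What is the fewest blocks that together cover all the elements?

S2, S3, S4, and S5 cover everything between them: the union {Lou, Jae, Mae, Kit, Cal, Dee, Ada, Ivy, Eli, Gus, Fay, Ben, Hal} is all of U.
Only S2 contains Gus, so S2 is forced; the remaining 9 elements need at least 3 more blocks (each remaining block adds at most 4) — so at least 4 blocks are needed, and 4 is optimal.

4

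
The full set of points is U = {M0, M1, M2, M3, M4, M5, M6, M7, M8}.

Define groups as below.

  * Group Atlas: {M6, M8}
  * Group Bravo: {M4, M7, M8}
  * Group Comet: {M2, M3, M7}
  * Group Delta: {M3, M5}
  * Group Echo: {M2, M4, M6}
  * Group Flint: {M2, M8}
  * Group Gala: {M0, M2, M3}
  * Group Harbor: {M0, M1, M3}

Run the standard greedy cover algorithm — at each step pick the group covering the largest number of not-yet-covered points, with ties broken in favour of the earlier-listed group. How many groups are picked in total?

Greedy: pick Bravo (covers 3 new) → pick Gala (covers 3 new) → pick Atlas (covers 1 new) → pick Delta (covers 1 new) → pick Harbor (covers 1 new). Total picks: 5.
(The true minimum cover uses only 4 groups, so greedy is not optimal here.)

5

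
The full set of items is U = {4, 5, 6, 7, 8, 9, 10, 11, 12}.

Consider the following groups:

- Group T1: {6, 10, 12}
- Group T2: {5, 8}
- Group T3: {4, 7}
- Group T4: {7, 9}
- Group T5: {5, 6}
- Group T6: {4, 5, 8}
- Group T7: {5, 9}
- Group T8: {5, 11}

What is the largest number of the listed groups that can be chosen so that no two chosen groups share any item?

T1, T4, T8 are pairwise disjoint (T1={6,10,12}; T4={7,9}; T8={5,11}).
Every remaining group overlaps one of these, and no 4 of the listed groups are pairwise disjoint, so 3 is the maximum.

3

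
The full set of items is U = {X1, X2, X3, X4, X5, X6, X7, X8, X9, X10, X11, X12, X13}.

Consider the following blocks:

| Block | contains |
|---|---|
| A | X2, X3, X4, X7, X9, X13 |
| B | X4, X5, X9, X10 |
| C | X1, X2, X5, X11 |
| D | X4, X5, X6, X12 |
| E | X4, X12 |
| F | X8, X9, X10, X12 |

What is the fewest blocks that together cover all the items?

Take {A, C, D, F}. Their union is {X1, X2, X3, X4, X5, X6, X7, X8, X9, X10, X11, X12, X13}, which is all 13 items.
Only A contains X3, so A is forced; the remaining 7 items need at least 3 more blocks (each remaining block adds at most 3) — so at least 4 blocks are needed, and 4 is optimal.

4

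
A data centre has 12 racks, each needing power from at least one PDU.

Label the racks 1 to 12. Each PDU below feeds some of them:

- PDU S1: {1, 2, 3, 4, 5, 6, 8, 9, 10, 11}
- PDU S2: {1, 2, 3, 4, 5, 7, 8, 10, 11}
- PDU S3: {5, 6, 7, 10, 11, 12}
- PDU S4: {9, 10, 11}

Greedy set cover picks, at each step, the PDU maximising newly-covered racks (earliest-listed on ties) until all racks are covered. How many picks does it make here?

2

Greedy: pick S1 (covers 10 new) → pick S3 (covers 2 new). Total picks: 2.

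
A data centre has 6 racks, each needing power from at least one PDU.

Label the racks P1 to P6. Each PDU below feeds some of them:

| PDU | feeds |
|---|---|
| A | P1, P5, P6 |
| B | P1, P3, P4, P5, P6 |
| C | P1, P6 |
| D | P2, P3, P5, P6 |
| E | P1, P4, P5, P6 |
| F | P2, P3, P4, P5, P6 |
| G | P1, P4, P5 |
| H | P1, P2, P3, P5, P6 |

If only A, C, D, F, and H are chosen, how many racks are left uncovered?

Union of A, C, D, F, H = {P1, P2, P3, P4, P5, P6} — that's every rack, so 0 are uncovered.

0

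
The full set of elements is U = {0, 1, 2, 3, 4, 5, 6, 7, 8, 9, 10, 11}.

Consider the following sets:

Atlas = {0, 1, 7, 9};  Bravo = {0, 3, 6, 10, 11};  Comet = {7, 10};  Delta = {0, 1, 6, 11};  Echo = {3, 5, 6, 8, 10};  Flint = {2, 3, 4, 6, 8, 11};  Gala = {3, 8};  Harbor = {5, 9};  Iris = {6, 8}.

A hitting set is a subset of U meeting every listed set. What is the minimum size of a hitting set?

4

H = {5, 6, 7, 8} meets every set (each contains at least one member of H), and |H| = 4.
The sets Comet, Delta, Gala, Harbor are pairwise disjoint, so any hitting set needs a separate element for each — at least 4. Hence 4 is optimal.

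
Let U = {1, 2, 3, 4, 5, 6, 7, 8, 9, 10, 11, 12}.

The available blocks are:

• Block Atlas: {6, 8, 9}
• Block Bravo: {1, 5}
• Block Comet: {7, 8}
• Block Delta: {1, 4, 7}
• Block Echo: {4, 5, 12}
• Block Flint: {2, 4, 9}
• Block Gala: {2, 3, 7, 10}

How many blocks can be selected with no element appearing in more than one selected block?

Bravo, Comet, Flint are pairwise disjoint (Bravo={1,5}; Comet={7,8}; Flint={2,4,9}).
Every remaining block overlaps one of these, and no 4 of the listed blocks are pairwise disjoint, so 3 is the maximum.

3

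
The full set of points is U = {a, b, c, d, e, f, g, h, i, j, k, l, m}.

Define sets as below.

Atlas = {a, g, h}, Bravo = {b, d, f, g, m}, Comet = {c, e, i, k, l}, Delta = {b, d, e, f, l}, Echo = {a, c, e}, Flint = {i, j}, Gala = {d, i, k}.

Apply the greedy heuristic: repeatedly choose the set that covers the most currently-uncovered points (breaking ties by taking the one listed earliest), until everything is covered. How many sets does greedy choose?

Greedy: pick Bravo (covers 5 new) → pick Comet (covers 5 new) → pick Atlas (covers 2 new) → pick Flint (covers 1 new). Total picks: 4.

4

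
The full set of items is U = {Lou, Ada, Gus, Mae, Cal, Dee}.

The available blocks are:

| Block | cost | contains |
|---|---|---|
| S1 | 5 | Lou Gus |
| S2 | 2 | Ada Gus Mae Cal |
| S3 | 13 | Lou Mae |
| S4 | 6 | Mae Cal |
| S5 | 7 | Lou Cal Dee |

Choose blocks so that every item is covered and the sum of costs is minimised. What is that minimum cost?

9

S2, S5 together cover every item (S2 ∪ S5 = {Lou, Ada, Gus, Mae, Cal, Dee}); total cost 2 + 7 = 9.
No covering selection has total cost below 9.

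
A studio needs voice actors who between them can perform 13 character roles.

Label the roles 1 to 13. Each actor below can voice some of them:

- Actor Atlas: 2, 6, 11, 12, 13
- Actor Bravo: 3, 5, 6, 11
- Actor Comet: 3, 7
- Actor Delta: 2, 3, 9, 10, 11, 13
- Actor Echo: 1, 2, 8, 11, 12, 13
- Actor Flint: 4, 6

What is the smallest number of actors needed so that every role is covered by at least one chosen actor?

Bravo and Comet and Delta and Echo and Flint together: Bravo ∪ Comet ∪ Delta ∪ Echo ∪ Flint = {1, 2, 3, 4, 5, 6, 7, 8, 9, 10, 11, 12, 13} — every role is covered.
No 4 of the 6 actors cover everything (all 15 combinations miss at least one role), so 5 is optimal.

5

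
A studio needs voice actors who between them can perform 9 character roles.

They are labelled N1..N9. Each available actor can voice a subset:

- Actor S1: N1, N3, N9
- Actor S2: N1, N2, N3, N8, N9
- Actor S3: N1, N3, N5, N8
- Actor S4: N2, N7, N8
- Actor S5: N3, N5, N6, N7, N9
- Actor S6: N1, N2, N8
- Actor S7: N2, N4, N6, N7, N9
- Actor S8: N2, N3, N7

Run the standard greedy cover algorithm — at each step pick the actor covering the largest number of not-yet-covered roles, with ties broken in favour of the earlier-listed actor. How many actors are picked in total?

3

Greedy: pick S2 (covers 5 new) → pick S5 (covers 3 new) → pick S7 (covers 1 new). Total picks: 3.
(The true minimum cover uses only 2 actors, so greedy is not optimal here.)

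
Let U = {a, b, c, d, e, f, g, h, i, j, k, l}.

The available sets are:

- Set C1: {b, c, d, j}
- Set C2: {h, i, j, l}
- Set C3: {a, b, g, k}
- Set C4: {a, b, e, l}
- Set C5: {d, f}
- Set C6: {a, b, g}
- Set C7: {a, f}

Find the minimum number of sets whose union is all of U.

5

C1, C2, C3, C4, and C5 cover everything between them: the union {a, b, c, d, e, f, g, h, i, j, k, l} is all of U.
No 4 of the 7 sets cover everything (all 35 combinations miss at least one element), so 5 is optimal.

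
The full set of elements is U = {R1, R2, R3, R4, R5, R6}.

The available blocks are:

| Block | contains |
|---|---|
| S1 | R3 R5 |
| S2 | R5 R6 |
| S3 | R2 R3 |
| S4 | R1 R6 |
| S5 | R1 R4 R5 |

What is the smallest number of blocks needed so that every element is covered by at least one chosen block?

3

Take {S3, S4, S5}. Their union is {R1, R2, R3, R4, R5, R6}, which is all 6 elements.
Only S3 contains R2, so S3 is forced; the remaining 4 elements need at least 2 more blocks (each remaining block adds at most 3) — so at least 3 blocks are needed, and 3 is optimal.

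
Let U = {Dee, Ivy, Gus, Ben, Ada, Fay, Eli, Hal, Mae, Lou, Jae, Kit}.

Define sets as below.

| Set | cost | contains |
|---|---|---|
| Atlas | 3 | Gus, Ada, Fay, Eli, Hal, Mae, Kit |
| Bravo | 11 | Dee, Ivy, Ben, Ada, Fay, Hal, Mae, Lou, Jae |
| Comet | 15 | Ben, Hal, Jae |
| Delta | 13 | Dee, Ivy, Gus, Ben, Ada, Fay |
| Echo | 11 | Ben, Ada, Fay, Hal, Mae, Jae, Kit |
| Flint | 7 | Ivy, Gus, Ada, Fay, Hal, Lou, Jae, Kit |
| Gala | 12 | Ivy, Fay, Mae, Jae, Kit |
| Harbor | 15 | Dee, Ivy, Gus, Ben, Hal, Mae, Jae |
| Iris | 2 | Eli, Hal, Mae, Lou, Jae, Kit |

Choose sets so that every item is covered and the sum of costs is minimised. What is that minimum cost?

14

Atlas, Bravo together cover every item (Atlas ∪ Bravo = {Dee, Ivy, Gus, Ben, Ada, Fay, Eli, Hal, Mae, Lou, Jae, Kit}); total cost 3 + 11 = 14.
The greedy pick Iris, Atlas, Bravo costs 16; no covering selection beats 14.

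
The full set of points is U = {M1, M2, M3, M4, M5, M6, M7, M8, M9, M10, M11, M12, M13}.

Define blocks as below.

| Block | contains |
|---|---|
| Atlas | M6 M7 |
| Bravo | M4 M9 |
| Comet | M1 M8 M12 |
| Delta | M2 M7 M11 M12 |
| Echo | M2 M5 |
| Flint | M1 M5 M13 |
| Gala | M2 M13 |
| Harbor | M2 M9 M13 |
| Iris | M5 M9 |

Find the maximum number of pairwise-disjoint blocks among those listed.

Atlas, Bravo, Comet, Echo are pairwise disjoint (Atlas={M6,M7}; Bravo={M4,M9}; Comet={M1,M8,M12}; Echo={M2,M5}).
Every remaining block overlaps one of these, and no 5 of the listed blocks are pairwise disjoint, so 4 is the maximum.

4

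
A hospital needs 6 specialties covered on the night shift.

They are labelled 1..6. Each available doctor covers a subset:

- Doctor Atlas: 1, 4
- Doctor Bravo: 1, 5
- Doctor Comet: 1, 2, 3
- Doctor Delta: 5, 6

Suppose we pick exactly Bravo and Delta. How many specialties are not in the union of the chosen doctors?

3

Union of Bravo, Delta = {1, 5, 6}.
Not covered: 2, 3, 4 — 3 specialties.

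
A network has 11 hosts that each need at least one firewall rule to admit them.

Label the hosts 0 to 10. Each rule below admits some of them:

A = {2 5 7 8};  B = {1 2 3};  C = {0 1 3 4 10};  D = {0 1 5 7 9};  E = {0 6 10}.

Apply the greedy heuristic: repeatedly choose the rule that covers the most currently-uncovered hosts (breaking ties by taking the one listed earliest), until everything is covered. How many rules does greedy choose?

4

Greedy: pick C (covers 5 new) → pick A (covers 4 new) → pick D (covers 1 new) → pick E (covers 1 new). Total picks: 4.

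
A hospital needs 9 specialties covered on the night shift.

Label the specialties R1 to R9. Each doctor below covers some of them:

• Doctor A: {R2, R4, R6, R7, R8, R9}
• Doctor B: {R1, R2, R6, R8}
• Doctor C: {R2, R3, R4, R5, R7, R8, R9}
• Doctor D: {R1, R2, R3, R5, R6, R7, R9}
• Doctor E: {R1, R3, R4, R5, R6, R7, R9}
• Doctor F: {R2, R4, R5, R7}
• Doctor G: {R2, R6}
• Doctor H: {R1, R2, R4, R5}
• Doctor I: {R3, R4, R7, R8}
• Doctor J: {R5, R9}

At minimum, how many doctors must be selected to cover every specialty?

A and E together: A ∪ E = {R1, R2, R3, R4, R5, R6, R7, R8, R9} — every specialty is covered.
No single doctor has all 9 specialties (the largest, C, has 7), so 2 is optimal.

2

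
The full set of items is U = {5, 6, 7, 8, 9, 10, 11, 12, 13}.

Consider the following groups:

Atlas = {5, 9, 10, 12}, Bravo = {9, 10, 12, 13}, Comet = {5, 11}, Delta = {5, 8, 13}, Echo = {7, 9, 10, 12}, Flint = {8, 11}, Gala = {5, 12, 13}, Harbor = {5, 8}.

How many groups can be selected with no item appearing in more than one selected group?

2

Echo, Harbor are pairwise disjoint (Echo={7,9,10,12}; Harbor={5,8}).
Every remaining group overlaps one of these, and no 3 of the listed groups are pairwise disjoint, so 2 is the maximum.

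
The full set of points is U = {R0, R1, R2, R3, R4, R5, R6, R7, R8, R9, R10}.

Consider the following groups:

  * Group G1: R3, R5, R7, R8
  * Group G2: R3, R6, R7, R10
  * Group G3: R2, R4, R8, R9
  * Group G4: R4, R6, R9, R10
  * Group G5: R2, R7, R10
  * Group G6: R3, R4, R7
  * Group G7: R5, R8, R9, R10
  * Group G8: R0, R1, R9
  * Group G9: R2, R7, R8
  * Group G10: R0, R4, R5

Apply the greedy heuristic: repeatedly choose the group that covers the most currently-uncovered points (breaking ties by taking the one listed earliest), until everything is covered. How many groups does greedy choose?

Greedy: pick G1 (covers 4 new) → pick G4 (covers 4 new) → pick G8 (covers 2 new) → pick G3 (covers 1 new). Total picks: 4.

4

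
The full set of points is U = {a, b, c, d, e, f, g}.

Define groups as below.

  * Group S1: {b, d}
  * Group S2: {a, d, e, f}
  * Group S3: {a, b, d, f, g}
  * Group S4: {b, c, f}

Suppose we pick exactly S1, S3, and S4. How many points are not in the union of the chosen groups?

1

Union of S1, S3, S4 = {a, b, c, d, f, g}.
Not covered: e — 1 point.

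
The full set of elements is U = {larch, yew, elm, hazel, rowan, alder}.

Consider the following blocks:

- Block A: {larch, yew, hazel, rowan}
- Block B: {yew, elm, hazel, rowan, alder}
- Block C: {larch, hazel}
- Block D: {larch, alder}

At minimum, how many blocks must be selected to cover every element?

B and C together: B ∪ C = {larch, yew, elm, hazel, rowan, alder} — every element is covered.
No single block has all 6 elements (the largest, B, has 5), so 2 is optimal.

2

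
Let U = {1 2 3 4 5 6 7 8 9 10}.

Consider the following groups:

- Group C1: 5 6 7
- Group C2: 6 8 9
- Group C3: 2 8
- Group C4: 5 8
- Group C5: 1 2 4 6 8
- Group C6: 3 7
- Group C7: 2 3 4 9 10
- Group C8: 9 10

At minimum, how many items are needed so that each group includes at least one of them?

3

Take H = {7, 8, 9}. Each listed group contains at least one of these, so H is a hitting set of size 3.
The groups C5, C6, C8 are pairwise disjoint, so any hitting set needs a separate item for each — at least 3. Hence 3 is optimal.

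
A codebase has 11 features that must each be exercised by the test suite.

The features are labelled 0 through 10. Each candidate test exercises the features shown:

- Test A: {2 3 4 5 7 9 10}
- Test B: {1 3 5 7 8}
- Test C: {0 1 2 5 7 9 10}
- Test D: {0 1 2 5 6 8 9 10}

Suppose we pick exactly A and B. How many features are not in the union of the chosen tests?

2

Union of A, B = {1, 2, 3, 4, 5, 7, 8, 9, 10}.
Not covered: 0, 6 — 2 features.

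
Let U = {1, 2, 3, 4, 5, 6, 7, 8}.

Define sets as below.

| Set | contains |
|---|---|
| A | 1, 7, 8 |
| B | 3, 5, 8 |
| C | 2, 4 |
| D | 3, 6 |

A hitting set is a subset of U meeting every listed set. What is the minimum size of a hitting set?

3

The 3 points {1, 3, 4} hit every set.
The sets A, C, D are pairwise disjoint, so any hitting set needs a separate point for each — at least 3. Hence 3 is optimal.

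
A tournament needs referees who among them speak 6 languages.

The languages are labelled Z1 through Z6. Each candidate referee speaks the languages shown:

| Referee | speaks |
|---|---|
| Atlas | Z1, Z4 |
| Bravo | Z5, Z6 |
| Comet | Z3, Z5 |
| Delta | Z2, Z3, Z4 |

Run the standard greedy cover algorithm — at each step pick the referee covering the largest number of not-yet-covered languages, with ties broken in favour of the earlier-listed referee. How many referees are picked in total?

3

Greedy: pick Delta (covers 3 new) → pick Bravo (covers 2 new) → pick Atlas (covers 1 new). Total picks: 3.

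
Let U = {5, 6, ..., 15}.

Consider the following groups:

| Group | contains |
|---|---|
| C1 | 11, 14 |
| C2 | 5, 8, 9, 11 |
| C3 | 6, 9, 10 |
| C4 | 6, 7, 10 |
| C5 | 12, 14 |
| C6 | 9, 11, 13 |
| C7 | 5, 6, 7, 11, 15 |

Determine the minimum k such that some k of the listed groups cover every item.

5

C2, C4, C5, C6, and C7 cover everything between them: the union {5, 6, 7, 8, 9, 10, 11, 12, 13, 14, 15} is all of U.
No 4 of the 7 groups cover everything (all 35 combinations miss at least one item), so 5 is optimal.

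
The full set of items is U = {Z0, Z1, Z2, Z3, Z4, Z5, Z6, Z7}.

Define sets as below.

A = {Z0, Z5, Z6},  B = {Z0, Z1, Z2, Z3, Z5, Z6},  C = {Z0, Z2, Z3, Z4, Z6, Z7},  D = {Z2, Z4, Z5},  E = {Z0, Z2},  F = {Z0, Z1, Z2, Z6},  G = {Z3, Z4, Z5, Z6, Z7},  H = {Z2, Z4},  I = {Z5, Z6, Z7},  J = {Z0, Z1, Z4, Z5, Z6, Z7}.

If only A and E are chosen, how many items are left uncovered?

4

Union of A, E = {Z0, Z2, Z5, Z6}.
Not covered: Z1, Z3, Z4, Z7 — 4 items.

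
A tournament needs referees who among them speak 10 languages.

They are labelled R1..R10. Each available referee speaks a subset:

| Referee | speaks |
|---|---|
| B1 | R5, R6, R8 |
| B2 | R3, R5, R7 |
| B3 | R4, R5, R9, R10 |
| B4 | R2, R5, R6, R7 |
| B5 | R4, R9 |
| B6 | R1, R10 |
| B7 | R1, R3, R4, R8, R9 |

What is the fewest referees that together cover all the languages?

Take {B3, B4, B7}. Their union is {R1, R2, R3, R4, R5, R6, R7, R8, R9, R10}, which is all 10 languages.
Only B4 contains R2, so B4 is forced; the remaining 6 languages need at least 2 more referees (each remaining referee adds at most 5) — so at least 3 referees are needed, and 3 is optimal.

3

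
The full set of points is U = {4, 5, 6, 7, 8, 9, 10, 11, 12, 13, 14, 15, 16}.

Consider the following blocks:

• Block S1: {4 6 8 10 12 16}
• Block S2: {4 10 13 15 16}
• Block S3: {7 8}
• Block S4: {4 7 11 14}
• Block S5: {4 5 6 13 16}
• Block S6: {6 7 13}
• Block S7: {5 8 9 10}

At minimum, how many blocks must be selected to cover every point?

4

Take {S1, S2, S4, S7}. Their union is {4, 5, 6, 7, 8, 9, 10, 11, 12, 13, 14, 15, 16}, which is all 13 points.
Only S7 contains 9, so S7 is forced; the remaining 9 points need at least 3 more blocks (each remaining block adds at most 4) — so at least 4 blocks are needed, and 4 is optimal.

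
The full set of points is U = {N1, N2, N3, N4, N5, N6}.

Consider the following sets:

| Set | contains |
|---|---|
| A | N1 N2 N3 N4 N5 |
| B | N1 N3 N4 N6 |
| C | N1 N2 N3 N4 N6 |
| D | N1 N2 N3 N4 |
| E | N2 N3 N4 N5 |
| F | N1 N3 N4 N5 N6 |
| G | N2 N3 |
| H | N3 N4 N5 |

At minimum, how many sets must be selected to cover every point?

Take {E, F}. Their union is {N1, N2, N3, N4, N5, N6}, which is all 6 points.
No single set has all 6 points (the largest, A, has 5), so 2 is optimal.

2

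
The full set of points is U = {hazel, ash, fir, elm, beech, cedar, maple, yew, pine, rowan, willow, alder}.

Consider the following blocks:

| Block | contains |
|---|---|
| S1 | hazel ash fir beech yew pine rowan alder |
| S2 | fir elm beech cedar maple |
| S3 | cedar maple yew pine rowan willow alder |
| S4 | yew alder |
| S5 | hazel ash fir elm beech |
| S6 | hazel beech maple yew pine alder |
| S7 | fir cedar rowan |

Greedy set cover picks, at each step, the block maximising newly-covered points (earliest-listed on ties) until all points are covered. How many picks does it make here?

3

Greedy: pick S1 (covers 8 new) → pick S2 (covers 3 new) → pick S3 (covers 1 new). Total picks: 3.
(The true minimum cover uses only 2 blocks, so greedy is not optimal here.)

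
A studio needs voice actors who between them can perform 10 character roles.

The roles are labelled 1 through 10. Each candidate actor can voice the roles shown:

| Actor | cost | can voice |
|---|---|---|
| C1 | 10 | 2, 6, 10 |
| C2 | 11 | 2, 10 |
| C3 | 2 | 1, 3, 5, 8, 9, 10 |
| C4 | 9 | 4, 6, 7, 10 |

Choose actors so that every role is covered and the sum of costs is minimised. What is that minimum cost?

C1, C3, C4 together cover every role (C1 ∪ C3 ∪ C4 = {1, 2, 3, 4, 5, 6, 7, 8, 9, 10}); total cost 10 + 2 + 9 = 21.
No covering selection has total cost below 21.

21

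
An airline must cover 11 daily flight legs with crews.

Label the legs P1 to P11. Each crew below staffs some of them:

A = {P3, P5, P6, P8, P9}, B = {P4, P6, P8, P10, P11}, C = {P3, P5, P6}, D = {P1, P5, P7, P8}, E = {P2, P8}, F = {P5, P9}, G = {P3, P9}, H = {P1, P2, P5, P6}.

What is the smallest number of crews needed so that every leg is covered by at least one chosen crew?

4

Take {B, D, E, G}. Their union is {P1, P2, P3, P4, P5, P6, P7, P8, P9, P10, P11}, which is all 11 legs.
No 3 of the 8 crews cover everything (all 56 combinations miss at least one leg), so 4 is optimal.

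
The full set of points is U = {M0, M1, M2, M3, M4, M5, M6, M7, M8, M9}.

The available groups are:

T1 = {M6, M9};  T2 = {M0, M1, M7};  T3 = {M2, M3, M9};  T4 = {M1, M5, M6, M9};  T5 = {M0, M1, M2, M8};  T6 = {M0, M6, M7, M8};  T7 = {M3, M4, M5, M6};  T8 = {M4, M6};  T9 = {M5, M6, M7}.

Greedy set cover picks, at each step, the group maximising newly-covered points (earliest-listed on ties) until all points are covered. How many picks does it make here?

4

Greedy: pick T4 (covers 4 new) → pick T5 (covers 3 new) → pick T7 (covers 2 new) → pick T2 (covers 1 new). Total picks: 4.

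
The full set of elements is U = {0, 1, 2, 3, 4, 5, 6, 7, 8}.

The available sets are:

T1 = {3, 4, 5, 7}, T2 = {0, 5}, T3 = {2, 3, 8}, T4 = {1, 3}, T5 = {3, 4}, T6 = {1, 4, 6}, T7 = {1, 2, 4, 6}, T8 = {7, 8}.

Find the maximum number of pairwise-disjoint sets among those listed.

T2, T5, T8 are pairwise disjoint (T2={0,5}; T5={3,4}; T8={7,8}).
Every remaining set overlaps one of these, and no 4 of the listed sets are pairwise disjoint, so 3 is the maximum.

3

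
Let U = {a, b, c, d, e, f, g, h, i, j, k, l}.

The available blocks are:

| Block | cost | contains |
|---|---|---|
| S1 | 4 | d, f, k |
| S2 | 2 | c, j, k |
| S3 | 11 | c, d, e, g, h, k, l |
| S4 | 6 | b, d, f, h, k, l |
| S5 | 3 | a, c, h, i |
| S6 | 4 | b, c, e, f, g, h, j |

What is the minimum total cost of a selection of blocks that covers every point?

S4, S5, S6 together cover every point (S4 ∪ S5 ∪ S6 = {a, b, c, d, e, f, g, h, i, j, k, l}); total cost 6 + 3 + 4 = 13.
The greedy pick S6, S5, S1, S4 costs 17; no covering selection beats 13.

13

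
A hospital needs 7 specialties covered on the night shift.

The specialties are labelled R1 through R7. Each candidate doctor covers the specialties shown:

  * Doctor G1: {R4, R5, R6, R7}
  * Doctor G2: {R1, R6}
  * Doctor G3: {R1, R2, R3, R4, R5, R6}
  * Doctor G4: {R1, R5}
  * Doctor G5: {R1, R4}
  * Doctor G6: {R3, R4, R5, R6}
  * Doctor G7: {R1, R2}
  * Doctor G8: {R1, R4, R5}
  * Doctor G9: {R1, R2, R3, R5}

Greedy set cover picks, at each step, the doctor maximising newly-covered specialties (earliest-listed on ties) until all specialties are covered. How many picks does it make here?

2

Greedy: pick G3 (covers 6 new) → pick G1 (covers 1 new). Total picks: 2.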